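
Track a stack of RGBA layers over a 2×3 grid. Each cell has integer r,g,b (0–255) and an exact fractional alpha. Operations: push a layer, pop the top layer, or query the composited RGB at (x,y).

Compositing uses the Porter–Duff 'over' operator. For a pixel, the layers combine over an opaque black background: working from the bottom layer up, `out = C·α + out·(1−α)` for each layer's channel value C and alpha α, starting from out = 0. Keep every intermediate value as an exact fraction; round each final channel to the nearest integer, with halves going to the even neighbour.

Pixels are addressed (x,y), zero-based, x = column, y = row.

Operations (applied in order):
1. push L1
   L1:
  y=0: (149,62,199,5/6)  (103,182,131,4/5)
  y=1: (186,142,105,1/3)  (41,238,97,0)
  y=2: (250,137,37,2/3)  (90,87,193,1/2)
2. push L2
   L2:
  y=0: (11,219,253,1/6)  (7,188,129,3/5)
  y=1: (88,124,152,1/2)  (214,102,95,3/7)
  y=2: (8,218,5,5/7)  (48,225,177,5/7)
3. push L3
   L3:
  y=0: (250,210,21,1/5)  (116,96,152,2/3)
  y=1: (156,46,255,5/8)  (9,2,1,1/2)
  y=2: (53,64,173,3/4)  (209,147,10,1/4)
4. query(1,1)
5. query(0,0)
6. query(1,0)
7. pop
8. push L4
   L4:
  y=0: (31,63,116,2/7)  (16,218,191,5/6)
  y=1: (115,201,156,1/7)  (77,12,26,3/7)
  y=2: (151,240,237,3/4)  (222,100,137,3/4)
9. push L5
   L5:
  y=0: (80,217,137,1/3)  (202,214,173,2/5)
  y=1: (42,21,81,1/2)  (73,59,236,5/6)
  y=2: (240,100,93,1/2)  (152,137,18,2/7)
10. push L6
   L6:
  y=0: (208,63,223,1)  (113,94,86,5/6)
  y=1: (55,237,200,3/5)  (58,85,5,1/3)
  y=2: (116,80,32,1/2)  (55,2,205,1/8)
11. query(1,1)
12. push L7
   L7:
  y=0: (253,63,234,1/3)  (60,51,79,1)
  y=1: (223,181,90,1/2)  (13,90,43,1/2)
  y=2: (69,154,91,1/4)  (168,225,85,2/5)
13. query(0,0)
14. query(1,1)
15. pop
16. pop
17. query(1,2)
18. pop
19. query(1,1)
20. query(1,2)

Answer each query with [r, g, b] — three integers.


at x=1,y=1 over L1,L2,L3:
L1 α=0: [0, 0, 0]
L2 α=3/7: [642/7, 306/7, 285/7]
L3 α=1/2: [705/14, 160/7, 146/7]
rounded: [50, 23, 21]

query (0,0) [L1,L2,L3] — begin 0,0,0
L1 α=5/6: [745/6, 155/3, 995/6]
L2 α=1/6: [3791/36, 716/9, 6493/36]
L3 α=1/5: [6041/45, 4754/45, 6682/45]
= [134, 106, 148]

query (1,0) [L1,L2,L3] — begin 0,0,0
+L1 (α=4/5) → [412/5, 728/5, 524/5]
+L2 (α=3/5) → [929/25, 4276/25, 2983/25]
+L3 (α=2/3) → [2243/25, 9076/75, 10583/75]
= [90, 121, 141]

at x=1,y=1 over L1,L2,L4,L5,L6:
+L1 (α=0) → [0, 0, 0]
+L2 (α=3/7) → [642/7, 306/7, 285/7]
+L4 (α=3/7) → [4185/49, 1476/49, 1686/49]
+L5 (α=5/6) → [11035/147, 15931/294, 29753/147]
+L6 (α=1/3) → [30596/441, 28426/441, 60241/441]
= [69, 64, 137]

(0,0) stack=L1,L2,L4,L5,L6,L7; from [0,0,0]:
after L1 α=5/6: [745/6, 155/3, 995/6]
after L2 α=1/6: [3791/36, 716/9, 6493/36]
after L4 α=2/7: [21187/252, 4714/63, 5831/36]
after L5 α=1/3: [31267/378, 23099/189, 8297/54]
after L6 α=1: [208, 63, 223]
after L7 α=1/3: [223, 63, 680/3]
= [223, 63, 227]

(1,1) stack=L1,L2,L4,L5,L6,L7; from [0,0,0]:
L1 α=0: [0, 0, 0]
L2 α=3/7: [642/7, 306/7, 285/7]
L4 α=3/7: [4185/49, 1476/49, 1686/49]
L5 α=5/6: [11035/147, 15931/294, 29753/147]
L6 α=1/3: [30596/441, 28426/441, 60241/441]
L7 α=1/2: [36329/882, 34058/441, 39602/441]
= [41, 77, 90]

query (1,2) [L1,L2,L4,L5] — begin 0,0,0
L1 α=1/2: [45, 87/2, 193/2]
L2 α=5/7: [330/7, 1212/7, 154]
L4 α=3/4: [1248/7, 828/7, 565/4]
L5 α=2/7: [8368/49, 6058/49, 2969/28]
= [171, 124, 106]

at x=1,y=1 over L1,L2,L4:
after L1 α=0: [0, 0, 0]
after L2 α=3/7: [642/7, 306/7, 285/7]
after L4 α=3/7: [4185/49, 1476/49, 1686/49]
= [85, 30, 34]

(1,2) stack=L1,L2,L4; from [0,0,0]:
L1 α=1/2: [45, 87/2, 193/2]
L2 α=5/7: [330/7, 1212/7, 154]
L4 α=3/4: [1248/7, 828/7, 565/4]
→ [178, 118, 141]


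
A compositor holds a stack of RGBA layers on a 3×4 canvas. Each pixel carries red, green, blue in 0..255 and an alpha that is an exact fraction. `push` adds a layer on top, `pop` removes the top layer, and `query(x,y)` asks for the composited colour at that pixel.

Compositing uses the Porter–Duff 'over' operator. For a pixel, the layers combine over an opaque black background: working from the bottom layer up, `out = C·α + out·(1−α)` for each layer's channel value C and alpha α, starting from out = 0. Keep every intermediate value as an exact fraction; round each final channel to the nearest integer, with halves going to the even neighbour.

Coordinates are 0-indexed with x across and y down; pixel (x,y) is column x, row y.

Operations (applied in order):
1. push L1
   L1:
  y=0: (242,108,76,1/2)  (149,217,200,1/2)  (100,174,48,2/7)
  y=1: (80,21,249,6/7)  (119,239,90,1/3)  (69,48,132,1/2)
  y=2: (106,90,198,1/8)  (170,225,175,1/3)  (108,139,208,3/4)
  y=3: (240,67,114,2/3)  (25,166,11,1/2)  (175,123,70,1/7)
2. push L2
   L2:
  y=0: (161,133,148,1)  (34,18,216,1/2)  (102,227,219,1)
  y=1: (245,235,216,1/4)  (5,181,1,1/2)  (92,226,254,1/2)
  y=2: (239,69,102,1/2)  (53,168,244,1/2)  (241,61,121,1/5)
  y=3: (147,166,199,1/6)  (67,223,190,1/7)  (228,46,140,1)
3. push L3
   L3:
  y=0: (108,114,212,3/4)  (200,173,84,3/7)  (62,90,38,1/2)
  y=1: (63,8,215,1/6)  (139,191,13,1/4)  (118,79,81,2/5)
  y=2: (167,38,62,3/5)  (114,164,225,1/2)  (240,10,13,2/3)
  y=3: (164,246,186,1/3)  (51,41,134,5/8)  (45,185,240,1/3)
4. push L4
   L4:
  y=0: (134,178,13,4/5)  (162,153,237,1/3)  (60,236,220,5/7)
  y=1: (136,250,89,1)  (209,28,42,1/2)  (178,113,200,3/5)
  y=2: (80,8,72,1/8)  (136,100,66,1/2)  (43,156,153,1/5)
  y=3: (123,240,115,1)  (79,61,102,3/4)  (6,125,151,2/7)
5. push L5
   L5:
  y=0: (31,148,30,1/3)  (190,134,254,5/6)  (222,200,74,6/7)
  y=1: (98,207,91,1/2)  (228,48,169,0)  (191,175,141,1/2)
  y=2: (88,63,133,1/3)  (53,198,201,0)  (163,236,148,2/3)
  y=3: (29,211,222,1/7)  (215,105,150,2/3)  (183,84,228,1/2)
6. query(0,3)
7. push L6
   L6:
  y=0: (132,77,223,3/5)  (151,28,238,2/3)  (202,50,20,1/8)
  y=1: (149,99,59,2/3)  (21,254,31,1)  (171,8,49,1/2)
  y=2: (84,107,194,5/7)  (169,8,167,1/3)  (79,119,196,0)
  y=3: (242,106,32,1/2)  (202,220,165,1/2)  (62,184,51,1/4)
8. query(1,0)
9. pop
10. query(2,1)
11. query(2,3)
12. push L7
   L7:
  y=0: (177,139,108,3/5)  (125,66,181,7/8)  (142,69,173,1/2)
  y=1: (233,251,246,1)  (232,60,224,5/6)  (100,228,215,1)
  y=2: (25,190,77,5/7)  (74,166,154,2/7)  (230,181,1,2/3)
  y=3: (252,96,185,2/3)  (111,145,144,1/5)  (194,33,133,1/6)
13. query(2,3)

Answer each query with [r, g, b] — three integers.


query (0,3) [L1,L2,L3,L4,L5] — begin 0,0,0
after L1 α=2/3: [160, 134/3, 76]
after L2 α=1/6: [947/6, 584/9, 193/2]
after L3 α=1/3: [1439/9, 3382/27, 379/3]
after L4 α=1: [123, 240, 115]
after L5 α=1/7: [767/7, 1651/7, 912/7]
rounded: [110, 236, 130]

query (1,0) [L1,L2,L3,L4,L5,L6] — begin 0,0,0
after L1 α=1/2: [149/2, 217/2, 100]
after L2 α=1/2: [217/4, 253/4, 158]
after L3 α=3/7: [817/7, 772/7, 884/7]
after L4 α=1/3: [2768/21, 2615/21, 3427/21]
after L5 α=5/6: [11359/63, 16685/126, 30097/126]
after L6 α=2/3: [30385/189, 23741/378, 90073/378]
rounded: [161, 63, 238]

(2,1) stack=L1,L2,L3,L4,L5; from [0,0,0]:
after L1 α=1/2: [69/2, 24, 66]
after L2 α=1/2: [253/4, 125, 160]
after L3 α=2/5: [1703/20, 533/5, 642/5]
after L4 α=3/5: [7043/50, 2761/25, 4284/25]
after L5 α=1/2: [16593/100, 3568/25, 7809/50]
= [166, 143, 156]

query (2,3) [L1,L2,L3,L4,L5] — begin 0,0,0
after L1 α=1/7: [25, 123/7, 10]
after L2 α=1: [228, 46, 140]
after L3 α=1/3: [167, 277/3, 520/3]
after L4 α=2/7: [121, 305/3, 3506/21]
after L5 α=1/2: [152, 557/6, 4147/21]
= [152, 93, 197]

(2,3) stack=L1,L2,L3,L4,L5,L7; from [0,0,0]:
after L1 α=1/7: [25, 123/7, 10]
after L2 α=1: [228, 46, 140]
after L3 α=1/3: [167, 277/3, 520/3]
after L4 α=2/7: [121, 305/3, 3506/21]
after L5 α=1/2: [152, 557/6, 4147/21]
after L7 α=1/6: [159, 2983/36, 11764/63]
= [159, 83, 187]


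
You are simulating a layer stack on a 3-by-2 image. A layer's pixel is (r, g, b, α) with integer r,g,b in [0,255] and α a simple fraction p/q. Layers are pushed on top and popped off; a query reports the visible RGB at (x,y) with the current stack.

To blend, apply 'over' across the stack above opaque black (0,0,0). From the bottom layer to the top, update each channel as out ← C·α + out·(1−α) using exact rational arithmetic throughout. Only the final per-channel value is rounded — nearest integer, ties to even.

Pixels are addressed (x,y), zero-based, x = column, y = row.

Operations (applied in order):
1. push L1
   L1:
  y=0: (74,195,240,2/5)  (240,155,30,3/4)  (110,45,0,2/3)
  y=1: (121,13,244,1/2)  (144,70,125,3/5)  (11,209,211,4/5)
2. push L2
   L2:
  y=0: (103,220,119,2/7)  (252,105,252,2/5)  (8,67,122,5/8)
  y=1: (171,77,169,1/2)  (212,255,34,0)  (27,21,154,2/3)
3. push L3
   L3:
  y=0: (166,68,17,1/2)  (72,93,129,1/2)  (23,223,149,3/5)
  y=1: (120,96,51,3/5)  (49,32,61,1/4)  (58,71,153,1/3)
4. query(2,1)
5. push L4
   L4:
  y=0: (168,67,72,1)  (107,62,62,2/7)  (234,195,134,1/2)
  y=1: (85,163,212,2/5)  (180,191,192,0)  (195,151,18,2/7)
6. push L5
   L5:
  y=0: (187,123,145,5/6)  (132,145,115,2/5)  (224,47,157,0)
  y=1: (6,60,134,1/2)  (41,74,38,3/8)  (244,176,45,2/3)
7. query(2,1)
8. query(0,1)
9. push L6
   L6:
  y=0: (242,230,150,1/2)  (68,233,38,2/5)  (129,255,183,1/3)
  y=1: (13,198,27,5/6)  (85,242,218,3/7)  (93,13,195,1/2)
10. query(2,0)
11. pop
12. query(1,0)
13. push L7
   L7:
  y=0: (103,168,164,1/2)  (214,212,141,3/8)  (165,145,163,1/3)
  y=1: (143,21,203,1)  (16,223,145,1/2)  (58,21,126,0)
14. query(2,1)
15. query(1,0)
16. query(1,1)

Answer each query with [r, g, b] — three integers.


query (2,1) [L1,L2,L3] — begin 0,0,0
+L1 (α=4/5) → [44/5, 836/5, 844/5]
+L2 (α=2/3) → [314/15, 1046/15, 2384/15]
+L3 (α=1/3) → [1498/45, 3157/45, 7063/45]
= [33, 70, 157]

(2,1) stack=L1,L2,L3,L4,L5; from [0,0,0]:
+L1 (α=4/5) → [44/5, 836/5, 844/5]
+L2 (α=2/3) → [314/15, 1046/15, 2384/15]
+L3 (α=1/3) → [1498/45, 3157/45, 7063/45]
+L4 (α=2/7) → [5008/63, 5875/63, 7387/63]
+L5 (α=2/3) → [35752/189, 28051/189, 13057/189]
→ [189, 148, 69]

(0,1) stack=L1,L2,L3,L4,L5; from [0,0,0]:
+L1 (α=1/2) → [121/2, 13/2, 122]
+L2 (α=1/2) → [463/4, 167/4, 291/2]
+L3 (α=3/5) → [1183/10, 743/10, 444/5]
+L4 (α=2/5) → [5249/50, 5489/50, 3452/25]
+L5 (α=1/2) → [5549/100, 8489/100, 3401/25]
rounded: [55, 85, 136]

(2,0) stack=L1,L2,L3,L4,L5,L6; from [0,0,0]:
L1 α=2/3: [220/3, 30, 0]
L2 α=5/8: [65/2, 425/8, 305/4]
L3 α=3/5: [134/5, 3101/20, 1199/10]
L4 α=1/2: [652/5, 7001/40, 2539/20]
L5 α=0: [652/5, 7001/40, 2539/20]
L6 α=1/3: [1949/15, 12101/60, 4369/30]
= [130, 202, 146]

at x=1,y=0 over L1,L2,L3,L4,L5:
after L1 α=3/4: [180, 465/4, 45/2]
after L2 α=2/5: [1044/5, 447/4, 1143/10]
after L3 α=1/2: [702/5, 819/8, 2433/20]
after L4 α=2/7: [916/7, 5087/56, 2929/28]
after L5 α=2/5: [4596/35, 31501/280, 15227/140]
→ [131, 113, 109]

(2,1) stack=L1,L2,L3,L4,L5,L7; from [0,0,0]:
+L1 (α=4/5) → [44/5, 836/5, 844/5]
+L2 (α=2/3) → [314/15, 1046/15, 2384/15]
+L3 (α=1/3) → [1498/45, 3157/45, 7063/45]
+L4 (α=2/7) → [5008/63, 5875/63, 7387/63]
+L5 (α=2/3) → [35752/189, 28051/189, 13057/189]
+L7 (α=0) → [35752/189, 28051/189, 13057/189]
→ [189, 148, 69]

query (1,0) [L1,L2,L3,L4,L5,L7] — begin 0,0,0
+L1 (α=3/4) → [180, 465/4, 45/2]
+L2 (α=2/5) → [1044/5, 447/4, 1143/10]
+L3 (α=1/2) → [702/5, 819/8, 2433/20]
+L4 (α=2/7) → [916/7, 5087/56, 2929/28]
+L5 (α=2/5) → [4596/35, 31501/280, 15227/140]
+L7 (α=3/8) → [4545/28, 67117/448, 27071/224]
= [162, 150, 121]

query (1,1) [L1,L2,L3,L4,L5,L7] — begin 0,0,0
after L1 α=3/5: [432/5, 42, 75]
after L2 α=0: [432/5, 42, 75]
after L3 α=1/4: [1541/20, 79/2, 143/2]
after L4 α=0: [1541/20, 79/2, 143/2]
after L5 α=3/8: [2033/32, 839/16, 943/16]
after L7 α=1/2: [2545/64, 4407/32, 3263/32]
= [40, 138, 102]


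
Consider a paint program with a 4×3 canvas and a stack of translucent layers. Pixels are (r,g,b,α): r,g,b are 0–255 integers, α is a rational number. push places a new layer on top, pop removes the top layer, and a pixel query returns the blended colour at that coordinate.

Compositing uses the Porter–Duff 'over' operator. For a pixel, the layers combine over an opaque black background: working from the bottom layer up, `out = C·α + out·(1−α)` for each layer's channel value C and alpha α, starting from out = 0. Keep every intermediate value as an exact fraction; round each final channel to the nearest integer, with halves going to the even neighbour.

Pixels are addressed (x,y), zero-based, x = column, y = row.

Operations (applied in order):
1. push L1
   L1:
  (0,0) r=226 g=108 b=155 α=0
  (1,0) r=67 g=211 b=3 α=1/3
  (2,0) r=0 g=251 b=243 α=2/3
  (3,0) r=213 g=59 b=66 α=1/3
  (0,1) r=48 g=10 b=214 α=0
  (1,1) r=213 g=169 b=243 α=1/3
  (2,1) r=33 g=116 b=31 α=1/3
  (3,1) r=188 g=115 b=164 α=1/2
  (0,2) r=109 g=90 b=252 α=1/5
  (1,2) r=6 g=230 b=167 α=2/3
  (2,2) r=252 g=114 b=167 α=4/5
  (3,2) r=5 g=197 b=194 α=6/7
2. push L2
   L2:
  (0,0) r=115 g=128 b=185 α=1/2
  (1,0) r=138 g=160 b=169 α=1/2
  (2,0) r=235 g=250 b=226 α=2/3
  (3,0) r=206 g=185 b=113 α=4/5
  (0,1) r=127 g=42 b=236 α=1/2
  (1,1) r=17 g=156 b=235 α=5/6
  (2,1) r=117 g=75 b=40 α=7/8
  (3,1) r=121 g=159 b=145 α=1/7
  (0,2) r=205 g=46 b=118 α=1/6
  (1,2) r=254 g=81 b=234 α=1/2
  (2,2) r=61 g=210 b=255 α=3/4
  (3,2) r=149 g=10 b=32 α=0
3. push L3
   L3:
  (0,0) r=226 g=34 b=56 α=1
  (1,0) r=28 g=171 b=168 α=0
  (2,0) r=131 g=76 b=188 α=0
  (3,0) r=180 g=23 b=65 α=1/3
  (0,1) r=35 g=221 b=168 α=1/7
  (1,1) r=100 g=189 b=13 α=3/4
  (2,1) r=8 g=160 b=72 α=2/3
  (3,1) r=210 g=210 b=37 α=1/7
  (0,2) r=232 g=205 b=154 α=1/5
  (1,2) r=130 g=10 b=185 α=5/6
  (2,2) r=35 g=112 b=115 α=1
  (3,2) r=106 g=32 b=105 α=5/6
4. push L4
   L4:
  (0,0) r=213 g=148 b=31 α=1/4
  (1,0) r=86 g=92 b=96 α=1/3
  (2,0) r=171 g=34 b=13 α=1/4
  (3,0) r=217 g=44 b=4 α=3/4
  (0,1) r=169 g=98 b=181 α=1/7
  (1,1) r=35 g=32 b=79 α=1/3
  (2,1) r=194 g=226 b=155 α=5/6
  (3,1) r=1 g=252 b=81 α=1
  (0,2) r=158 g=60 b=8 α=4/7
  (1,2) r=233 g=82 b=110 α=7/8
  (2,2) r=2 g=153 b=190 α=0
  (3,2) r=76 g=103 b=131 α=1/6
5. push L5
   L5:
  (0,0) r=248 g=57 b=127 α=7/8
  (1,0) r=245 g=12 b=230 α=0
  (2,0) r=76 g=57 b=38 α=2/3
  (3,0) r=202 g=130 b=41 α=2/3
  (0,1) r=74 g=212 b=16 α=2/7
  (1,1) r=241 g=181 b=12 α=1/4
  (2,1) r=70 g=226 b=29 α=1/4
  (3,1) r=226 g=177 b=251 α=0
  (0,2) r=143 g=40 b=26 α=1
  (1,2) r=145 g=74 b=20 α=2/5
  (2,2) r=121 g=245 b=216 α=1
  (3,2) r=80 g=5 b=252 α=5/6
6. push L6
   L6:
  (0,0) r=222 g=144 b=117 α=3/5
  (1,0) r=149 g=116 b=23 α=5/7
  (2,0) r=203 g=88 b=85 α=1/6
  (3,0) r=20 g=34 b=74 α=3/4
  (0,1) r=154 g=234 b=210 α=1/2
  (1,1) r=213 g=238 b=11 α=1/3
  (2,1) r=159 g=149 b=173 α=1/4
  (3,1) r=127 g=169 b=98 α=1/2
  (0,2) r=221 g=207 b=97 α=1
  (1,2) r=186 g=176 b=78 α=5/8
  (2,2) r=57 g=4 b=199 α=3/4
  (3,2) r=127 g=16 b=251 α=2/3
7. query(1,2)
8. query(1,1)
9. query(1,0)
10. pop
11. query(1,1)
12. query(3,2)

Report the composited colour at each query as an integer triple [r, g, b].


(1,2) stack=L1,L2,L3,L4,L5,L6; from [0,0,0]:
L1 α=2/3: [4, 460/3, 334/3]
L2 α=1/2: [129, 703/6, 518/3]
L3 α=5/6: [779/6, 1003/36, 3293/18]
L4 α=7/8: [10565/48, 21667/288, 17153/144]
L5 α=2/5: [3041/16, 7175/96, 19073/240]
L6 α=5/8: [24003/128, 35335/256, 50273/640]
= [188, 138, 79]

query (1,1) [L1,L2,L3,L4,L5,L6] — begin 0,0,0
L1 α=1/3: [71, 169/3, 81]
L2 α=5/6: [26, 2509/18, 628/3]
L3 α=3/4: [163/2, 12715/72, 745/12]
L4 α=1/3: [66, 13867/108, 1219/18]
L5 α=1/4: [439/4, 20383/144, 1291/24]
L6 α=1/3: [865/6, 37519/216, 1423/36]
= [144, 174, 40]

query (1,0) [L1,L2,L3,L4,L5,L6] — begin 0,0,0
after L1 α=1/3: [67/3, 211/3, 1]
after L2 α=1/2: [481/6, 691/6, 85]
after L3 α=0: [481/6, 691/6, 85]
after L4 α=1/3: [739/9, 967/9, 266/3]
after L5 α=0: [739/9, 967/9, 266/3]
after L6 α=5/7: [1169/9, 1022/9, 877/21]
= [130, 114, 42]

(1,1) stack=L1,L2,L3,L4,L5; from [0,0,0]:
after L1 α=1/3: [71, 169/3, 81]
after L2 α=5/6: [26, 2509/18, 628/3]
after L3 α=3/4: [163/2, 12715/72, 745/12]
after L4 α=1/3: [66, 13867/108, 1219/18]
after L5 α=1/4: [439/4, 20383/144, 1291/24]
→ [110, 142, 54]

at x=3,y=2 over L1,L2,L3,L4,L5:
+L1 (α=6/7) → [30/7, 1182/7, 1164/7]
+L2 (α=0) → [30/7, 1182/7, 1164/7]
+L3 (α=5/6) → [1870/21, 1151/21, 1613/14]
+L4 (α=1/6) → [5473/63, 3959/63, 9899/84]
+L5 (α=5/6) → [30673/378, 2767/189, 115739/504]
rounded: [81, 15, 230]


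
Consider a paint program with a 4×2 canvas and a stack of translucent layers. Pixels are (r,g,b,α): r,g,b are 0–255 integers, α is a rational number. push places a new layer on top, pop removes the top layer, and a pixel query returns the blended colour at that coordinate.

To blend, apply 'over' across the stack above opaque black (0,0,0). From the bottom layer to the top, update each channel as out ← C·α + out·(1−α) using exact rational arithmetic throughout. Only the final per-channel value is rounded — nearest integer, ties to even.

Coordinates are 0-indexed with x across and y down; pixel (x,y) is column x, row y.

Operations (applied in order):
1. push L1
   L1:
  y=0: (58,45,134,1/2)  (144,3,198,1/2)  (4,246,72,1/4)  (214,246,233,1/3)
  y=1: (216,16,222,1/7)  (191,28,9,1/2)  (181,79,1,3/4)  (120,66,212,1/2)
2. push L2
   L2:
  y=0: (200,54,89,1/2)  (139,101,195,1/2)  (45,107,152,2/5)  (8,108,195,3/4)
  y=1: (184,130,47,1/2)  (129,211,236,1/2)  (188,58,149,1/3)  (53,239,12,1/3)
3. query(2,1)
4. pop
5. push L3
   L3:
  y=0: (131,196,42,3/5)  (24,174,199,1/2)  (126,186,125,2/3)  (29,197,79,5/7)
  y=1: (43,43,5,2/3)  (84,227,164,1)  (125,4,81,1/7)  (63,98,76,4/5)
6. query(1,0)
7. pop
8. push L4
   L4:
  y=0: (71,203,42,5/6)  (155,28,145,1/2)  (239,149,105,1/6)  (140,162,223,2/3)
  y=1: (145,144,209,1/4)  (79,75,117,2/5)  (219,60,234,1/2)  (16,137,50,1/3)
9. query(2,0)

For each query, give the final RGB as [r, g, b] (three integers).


query (2,1) [L1,L2] — begin 0,0,0
after L1 α=3/4: [543/4, 237/4, 3/4]
after L2 α=1/3: [919/6, 353/6, 301/6]
rounded: [153, 59, 50]

query (1,0) [L1,L3] — begin 0,0,0
after L1 α=1/2: [72, 3/2, 99]
after L3 α=1/2: [48, 351/4, 149]
→ [48, 88, 149]

query (2,0) [L1,L4] — begin 0,0,0
after L1 α=1/4: [1, 123/2, 18]
after L4 α=1/6: [122/3, 913/12, 65/2]
= [41, 76, 32]


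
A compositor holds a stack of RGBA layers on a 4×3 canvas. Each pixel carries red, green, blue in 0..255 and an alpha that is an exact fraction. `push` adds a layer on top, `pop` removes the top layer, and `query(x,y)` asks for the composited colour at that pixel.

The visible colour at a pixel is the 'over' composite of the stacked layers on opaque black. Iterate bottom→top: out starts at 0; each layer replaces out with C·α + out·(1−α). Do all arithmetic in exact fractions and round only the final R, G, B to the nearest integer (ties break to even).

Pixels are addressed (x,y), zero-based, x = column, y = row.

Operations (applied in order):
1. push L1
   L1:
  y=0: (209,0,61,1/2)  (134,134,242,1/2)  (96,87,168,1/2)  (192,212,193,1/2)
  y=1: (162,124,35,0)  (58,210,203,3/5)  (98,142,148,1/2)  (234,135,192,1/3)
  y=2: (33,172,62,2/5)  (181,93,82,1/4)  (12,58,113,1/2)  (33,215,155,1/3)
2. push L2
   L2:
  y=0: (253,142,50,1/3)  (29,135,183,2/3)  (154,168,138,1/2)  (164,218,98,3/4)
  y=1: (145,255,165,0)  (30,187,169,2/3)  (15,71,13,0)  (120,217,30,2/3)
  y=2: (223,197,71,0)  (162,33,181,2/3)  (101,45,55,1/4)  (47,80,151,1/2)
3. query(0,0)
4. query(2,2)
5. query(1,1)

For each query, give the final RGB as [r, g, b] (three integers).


query (0,0) [L1,L2] — begin 0,0,0
+L1 (α=1/2) → [209/2, 0, 61/2]
+L2 (α=1/3) → [154, 142/3, 37]
→ [154, 47, 37]

query (2,2) [L1,L2] — begin 0,0,0
after L1 α=1/2: [6, 29, 113/2]
after L2 α=1/4: [119/4, 33, 449/8]
= [30, 33, 56]

(1,1) stack=L1,L2; from [0,0,0]:
L1 α=3/5: [174/5, 126, 609/5]
L2 α=2/3: [158/5, 500/3, 2299/15]
rounded: [32, 167, 153]


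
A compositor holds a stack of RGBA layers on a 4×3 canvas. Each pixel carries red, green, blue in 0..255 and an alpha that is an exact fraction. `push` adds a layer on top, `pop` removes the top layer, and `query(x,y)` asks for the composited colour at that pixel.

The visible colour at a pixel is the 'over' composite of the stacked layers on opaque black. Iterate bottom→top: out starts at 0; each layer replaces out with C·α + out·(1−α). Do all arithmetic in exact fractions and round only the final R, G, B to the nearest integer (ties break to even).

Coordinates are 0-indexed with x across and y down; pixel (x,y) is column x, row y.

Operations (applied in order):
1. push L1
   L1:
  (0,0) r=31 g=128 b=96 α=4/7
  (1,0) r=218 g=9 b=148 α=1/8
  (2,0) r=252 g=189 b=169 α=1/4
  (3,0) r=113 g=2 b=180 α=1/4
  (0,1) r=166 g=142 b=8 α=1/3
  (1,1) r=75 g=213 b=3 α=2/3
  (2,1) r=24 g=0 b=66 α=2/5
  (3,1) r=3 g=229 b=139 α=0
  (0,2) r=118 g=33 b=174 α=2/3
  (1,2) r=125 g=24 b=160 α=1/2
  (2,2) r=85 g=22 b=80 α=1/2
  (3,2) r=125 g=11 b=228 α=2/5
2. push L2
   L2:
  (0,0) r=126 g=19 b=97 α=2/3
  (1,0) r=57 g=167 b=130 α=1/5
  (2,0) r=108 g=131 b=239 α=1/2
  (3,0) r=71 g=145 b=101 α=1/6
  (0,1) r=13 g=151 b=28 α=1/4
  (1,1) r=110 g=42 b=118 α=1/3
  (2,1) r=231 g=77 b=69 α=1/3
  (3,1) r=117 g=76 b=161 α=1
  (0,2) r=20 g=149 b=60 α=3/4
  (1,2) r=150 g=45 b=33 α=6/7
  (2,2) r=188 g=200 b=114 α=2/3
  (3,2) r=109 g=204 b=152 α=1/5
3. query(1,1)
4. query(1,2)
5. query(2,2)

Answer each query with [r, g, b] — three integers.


(1,1) stack=L1,L2; from [0,0,0]:
L1 α=2/3: [50, 142, 2]
L2 α=1/3: [70, 326/3, 122/3]
→ [70, 109, 41]

(1,2) stack=L1,L2; from [0,0,0]:
L1 α=1/2: [125/2, 12, 80]
L2 α=6/7: [275/2, 282/7, 278/7]
→ [138, 40, 40]

query (2,2) [L1,L2] — begin 0,0,0
after L1 α=1/2: [85/2, 11, 40]
after L2 α=2/3: [279/2, 137, 268/3]
= [140, 137, 89]


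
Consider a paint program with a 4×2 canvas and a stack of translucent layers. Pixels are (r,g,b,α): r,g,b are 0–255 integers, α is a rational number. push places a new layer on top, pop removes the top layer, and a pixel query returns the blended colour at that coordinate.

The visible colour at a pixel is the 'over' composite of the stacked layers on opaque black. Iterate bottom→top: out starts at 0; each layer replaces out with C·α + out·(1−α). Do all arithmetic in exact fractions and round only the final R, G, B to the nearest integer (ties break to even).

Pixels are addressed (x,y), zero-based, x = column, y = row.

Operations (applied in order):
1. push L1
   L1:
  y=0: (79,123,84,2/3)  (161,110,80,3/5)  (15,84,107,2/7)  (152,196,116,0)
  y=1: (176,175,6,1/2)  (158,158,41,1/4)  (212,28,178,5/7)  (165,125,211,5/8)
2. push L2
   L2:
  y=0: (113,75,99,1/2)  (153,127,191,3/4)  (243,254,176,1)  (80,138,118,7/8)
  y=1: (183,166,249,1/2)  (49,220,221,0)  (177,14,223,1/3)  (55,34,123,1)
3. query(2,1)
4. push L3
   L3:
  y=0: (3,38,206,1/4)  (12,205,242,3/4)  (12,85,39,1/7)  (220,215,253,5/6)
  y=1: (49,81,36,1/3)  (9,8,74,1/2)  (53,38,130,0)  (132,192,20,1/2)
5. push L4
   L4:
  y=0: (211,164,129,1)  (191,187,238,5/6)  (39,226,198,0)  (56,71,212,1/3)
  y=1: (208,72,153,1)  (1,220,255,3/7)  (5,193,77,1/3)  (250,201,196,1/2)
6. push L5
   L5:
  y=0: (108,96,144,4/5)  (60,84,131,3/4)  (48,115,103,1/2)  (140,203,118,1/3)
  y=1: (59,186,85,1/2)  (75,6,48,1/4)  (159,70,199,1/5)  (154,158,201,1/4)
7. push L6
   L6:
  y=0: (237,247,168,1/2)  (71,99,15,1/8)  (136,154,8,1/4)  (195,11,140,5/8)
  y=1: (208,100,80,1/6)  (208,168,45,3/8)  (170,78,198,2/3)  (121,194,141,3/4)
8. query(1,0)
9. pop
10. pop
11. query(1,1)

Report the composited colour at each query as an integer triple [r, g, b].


at x=2,y=1 over L1,L2:
after L1 α=5/7: [1060/7, 20, 890/7]
after L2 α=1/3: [3359/21, 18, 3341/21]
→ [160, 18, 159]

query (1,0) [L1,L2,L3,L4,L5,L6] — begin 0,0,0
L1 α=3/5: [483/5, 66, 48]
L2 α=3/4: [1389/10, 447/4, 621/4]
L3 α=3/4: [1749/40, 2907/16, 3525/16]
L4 α=5/6: [39949/240, 17867/96, 22565/96]
L5 α=3/4: [83149/960, 42059/384, 60293/384]
L6 α=1/8: [650203/7680, 332429/3072, 427811/3072]
→ [85, 108, 139]

query (1,1) [L1,L2,L3,L4] — begin 0,0,0
+L1 (α=1/4) → [79/2, 79/2, 41/4]
+L2 (α=0) → [79/2, 79/2, 41/4]
+L3 (α=1/2) → [97/4, 95/4, 337/8]
+L4 (α=3/7) → [100/7, 755/7, 1867/14]
= [14, 108, 133]


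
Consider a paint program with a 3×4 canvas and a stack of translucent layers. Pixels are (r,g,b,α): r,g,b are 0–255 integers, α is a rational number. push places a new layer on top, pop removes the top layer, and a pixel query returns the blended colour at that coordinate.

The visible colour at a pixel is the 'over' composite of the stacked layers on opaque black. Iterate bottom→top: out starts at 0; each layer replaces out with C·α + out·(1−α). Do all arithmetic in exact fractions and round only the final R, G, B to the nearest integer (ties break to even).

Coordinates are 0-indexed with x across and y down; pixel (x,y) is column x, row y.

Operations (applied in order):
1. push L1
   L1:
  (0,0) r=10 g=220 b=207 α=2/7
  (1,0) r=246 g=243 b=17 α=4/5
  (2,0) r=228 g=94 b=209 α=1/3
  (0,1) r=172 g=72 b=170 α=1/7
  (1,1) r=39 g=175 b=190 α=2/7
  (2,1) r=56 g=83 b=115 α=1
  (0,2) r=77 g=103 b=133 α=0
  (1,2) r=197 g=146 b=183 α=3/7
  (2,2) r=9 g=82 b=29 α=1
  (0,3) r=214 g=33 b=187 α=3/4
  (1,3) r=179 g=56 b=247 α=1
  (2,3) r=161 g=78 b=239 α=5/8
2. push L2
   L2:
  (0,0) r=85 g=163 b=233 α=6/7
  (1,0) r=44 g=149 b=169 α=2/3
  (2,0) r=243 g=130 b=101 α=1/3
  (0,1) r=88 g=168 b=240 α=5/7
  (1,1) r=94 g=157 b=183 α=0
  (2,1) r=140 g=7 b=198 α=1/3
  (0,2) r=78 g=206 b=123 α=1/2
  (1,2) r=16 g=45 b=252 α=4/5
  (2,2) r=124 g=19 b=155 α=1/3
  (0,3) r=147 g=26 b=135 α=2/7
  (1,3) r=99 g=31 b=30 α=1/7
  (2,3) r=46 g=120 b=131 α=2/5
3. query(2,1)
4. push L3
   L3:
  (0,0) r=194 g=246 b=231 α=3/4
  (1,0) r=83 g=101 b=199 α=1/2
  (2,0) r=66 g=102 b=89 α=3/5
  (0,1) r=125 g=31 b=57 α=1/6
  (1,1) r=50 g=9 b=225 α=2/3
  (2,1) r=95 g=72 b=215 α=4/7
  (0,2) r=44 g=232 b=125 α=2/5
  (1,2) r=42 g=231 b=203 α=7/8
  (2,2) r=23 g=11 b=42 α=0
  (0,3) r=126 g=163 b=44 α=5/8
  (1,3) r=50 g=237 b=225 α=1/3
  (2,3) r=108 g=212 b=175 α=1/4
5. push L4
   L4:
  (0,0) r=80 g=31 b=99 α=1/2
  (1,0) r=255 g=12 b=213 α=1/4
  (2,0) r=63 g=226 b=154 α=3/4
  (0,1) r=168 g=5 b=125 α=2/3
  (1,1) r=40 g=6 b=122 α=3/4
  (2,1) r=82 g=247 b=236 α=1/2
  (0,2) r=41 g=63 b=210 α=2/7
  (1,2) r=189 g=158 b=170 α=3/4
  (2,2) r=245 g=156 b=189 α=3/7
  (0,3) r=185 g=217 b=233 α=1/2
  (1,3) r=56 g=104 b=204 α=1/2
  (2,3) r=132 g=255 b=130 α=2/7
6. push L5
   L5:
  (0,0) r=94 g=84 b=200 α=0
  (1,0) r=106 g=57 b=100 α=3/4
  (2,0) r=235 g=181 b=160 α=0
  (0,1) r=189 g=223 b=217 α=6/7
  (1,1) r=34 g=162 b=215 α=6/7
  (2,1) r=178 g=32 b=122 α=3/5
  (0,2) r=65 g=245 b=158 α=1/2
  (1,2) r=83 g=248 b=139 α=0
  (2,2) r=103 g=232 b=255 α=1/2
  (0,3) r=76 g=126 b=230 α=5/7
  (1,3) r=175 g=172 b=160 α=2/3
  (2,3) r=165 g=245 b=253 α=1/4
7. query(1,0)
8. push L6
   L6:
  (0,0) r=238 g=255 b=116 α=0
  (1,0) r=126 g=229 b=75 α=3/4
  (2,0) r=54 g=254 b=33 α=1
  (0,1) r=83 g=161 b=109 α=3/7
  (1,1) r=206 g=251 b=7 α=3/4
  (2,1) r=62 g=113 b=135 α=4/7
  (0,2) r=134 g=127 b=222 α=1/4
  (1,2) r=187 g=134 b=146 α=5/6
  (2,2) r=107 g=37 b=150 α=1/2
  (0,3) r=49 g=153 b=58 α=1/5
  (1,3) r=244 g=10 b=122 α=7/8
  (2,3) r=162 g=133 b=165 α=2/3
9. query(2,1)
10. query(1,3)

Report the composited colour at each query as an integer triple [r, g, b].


query (2,1) [L1,L2] — begin 0,0,0
+L1 (α=1) → [56, 83, 115]
+L2 (α=1/3) → [84, 173/3, 428/3]
→ [84, 58, 143]

query (1,0) [L1,L2,L3,L4,L5] — begin 0,0,0
L1 α=4/5: [984/5, 972/5, 68/5]
L2 α=2/3: [1424/15, 2462/15, 586/5]
L3 α=1/2: [2669/30, 3977/30, 1581/10]
L4 α=1/4: [5219/40, 4097/40, 6873/40]
L5 α=3/4: [17939/160, 10937/160, 18873/160]
rounded: [112, 68, 118]

query (2,1) [L1,L2,L3,L4,L5,L6] — begin 0,0,0
L1 α=1: [56, 83, 115]
L2 α=1/3: [84, 173/3, 428/3]
L3 α=4/7: [632/7, 461/7, 184]
L4 α=1/2: [603/7, 1095/7, 210]
L5 α=3/5: [4944/35, 2862/35, 786/5]
L6 α=4/7: [23512/245, 24406/245, 5058/35]
= [96, 100, 145]

at x=1,y=3 over L1,L2,L3,L4,L5,L6:
L1 α=1: [179, 56, 247]
L2 α=1/7: [1173/7, 367/7, 216]
L3 α=1/3: [2696/21, 2393/21, 219]
L4 α=1/2: [1936/21, 4577/42, 423/2]
L5 α=2/3: [9286/63, 19025/126, 1063/6]
L6 α=7/8: [58445/252, 27845/1008, 6187/48]
= [232, 28, 129]


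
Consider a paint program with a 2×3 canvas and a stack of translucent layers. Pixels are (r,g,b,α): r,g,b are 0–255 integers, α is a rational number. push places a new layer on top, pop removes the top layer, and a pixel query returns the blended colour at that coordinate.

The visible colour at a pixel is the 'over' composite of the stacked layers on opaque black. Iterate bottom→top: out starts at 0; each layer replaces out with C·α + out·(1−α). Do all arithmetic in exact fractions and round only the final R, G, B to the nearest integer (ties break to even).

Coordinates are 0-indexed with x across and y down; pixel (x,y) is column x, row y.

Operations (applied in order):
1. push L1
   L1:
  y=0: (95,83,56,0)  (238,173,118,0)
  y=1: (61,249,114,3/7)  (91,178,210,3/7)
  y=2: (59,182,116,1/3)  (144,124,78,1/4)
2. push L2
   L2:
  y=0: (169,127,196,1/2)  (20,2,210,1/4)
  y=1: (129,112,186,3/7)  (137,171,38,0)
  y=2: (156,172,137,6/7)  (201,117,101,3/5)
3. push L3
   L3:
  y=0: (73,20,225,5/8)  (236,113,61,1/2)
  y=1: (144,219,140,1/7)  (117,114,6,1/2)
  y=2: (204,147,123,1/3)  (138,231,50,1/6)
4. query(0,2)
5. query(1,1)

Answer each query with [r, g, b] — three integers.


at x=0,y=2 over L1,L2,L3:
L1 α=1/3: [59/3, 182/3, 116/3]
L2 α=6/7: [2867/21, 3278/21, 2582/21]
L3 α=1/3: [10018/63, 9643/63, 7747/63]
rounded: [159, 153, 123]

at x=1,y=1 over L1,L2,L3:
after L1 α=3/7: [39, 534/7, 90]
after L2 α=0: [39, 534/7, 90]
after L3 α=1/2: [78, 666/7, 48]
rounded: [78, 95, 48]


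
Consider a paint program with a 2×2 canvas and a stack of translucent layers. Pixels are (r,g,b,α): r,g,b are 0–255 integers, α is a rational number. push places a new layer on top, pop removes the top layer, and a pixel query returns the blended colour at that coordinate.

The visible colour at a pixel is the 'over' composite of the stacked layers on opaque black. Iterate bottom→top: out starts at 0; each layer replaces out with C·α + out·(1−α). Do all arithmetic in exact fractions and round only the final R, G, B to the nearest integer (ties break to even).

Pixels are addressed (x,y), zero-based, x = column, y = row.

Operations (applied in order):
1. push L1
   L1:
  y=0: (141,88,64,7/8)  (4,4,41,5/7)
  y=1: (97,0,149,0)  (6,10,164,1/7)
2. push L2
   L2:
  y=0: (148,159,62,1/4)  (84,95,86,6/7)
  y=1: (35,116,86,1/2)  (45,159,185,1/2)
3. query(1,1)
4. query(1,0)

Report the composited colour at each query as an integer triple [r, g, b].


query (1,1) [L1,L2] — begin 0,0,0
L1 α=1/7: [6/7, 10/7, 164/7]
L2 α=1/2: [321/14, 1123/14, 1459/14]
→ [23, 80, 104]

at x=1,y=0 over L1,L2:
after L1 α=5/7: [20/7, 20/7, 205/7]
after L2 α=6/7: [3548/49, 4010/49, 3817/49]
= [72, 82, 78]


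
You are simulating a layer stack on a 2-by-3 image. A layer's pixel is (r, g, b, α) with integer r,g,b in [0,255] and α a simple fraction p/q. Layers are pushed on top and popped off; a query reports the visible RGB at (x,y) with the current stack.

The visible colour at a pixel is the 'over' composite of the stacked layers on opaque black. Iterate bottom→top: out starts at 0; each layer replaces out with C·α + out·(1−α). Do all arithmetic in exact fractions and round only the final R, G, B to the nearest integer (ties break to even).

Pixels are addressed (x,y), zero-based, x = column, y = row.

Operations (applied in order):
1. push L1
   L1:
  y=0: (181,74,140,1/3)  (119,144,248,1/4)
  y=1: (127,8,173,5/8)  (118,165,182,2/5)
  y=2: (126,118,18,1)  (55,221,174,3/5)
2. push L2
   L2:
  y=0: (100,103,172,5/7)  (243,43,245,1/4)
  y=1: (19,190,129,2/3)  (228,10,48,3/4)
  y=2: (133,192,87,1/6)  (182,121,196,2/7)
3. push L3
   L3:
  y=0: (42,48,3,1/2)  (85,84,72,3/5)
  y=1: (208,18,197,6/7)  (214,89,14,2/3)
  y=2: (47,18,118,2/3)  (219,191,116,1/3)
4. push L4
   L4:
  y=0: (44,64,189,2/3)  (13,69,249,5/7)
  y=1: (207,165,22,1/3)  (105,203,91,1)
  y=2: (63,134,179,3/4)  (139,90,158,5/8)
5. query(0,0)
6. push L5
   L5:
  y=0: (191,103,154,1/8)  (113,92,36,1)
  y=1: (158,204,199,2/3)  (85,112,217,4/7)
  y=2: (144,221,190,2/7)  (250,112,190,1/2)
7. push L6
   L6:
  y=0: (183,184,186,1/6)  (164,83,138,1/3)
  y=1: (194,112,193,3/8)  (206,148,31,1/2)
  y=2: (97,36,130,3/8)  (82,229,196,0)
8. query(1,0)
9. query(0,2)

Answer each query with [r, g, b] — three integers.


at x=0,y=0 over L1,L2,L3,L4:
L1 α=1/3: [181/3, 74/3, 140/3]
L2 α=5/7: [266/3, 1693/21, 2860/21]
L3 α=1/2: [196/3, 2701/42, 2923/42]
L4 α=2/3: [460/9, 8077/126, 18799/126]
rounded: [51, 64, 149]

(1,0) stack=L1,L2,L3,L4,L5,L6; from [0,0,0]:
after L1 α=1/4: [119/4, 36, 62]
after L2 α=1/4: [1329/16, 151/4, 431/4]
after L3 α=3/5: [3369/40, 131/2, 863/10]
after L4 α=5/7: [667/20, 68, 7088/35]
after L5 α=1: [113, 92, 36]
after L6 α=1/3: [130, 89, 70]
rounded: [130, 89, 70]

at x=0,y=2 over L1,L2,L3,L4,L5,L6:
+L1 (α=1) → [126, 118, 18]
+L2 (α=1/6) → [763/6, 391/3, 59/2]
+L3 (α=2/3) → [1327/18, 499/9, 177/2]
+L4 (α=3/4) → [4729/72, 4117/36, 1251/8]
+L5 (α=2/7) → [44381/504, 36497/252, 9295/56]
+L6 (α=3/8) → [368569/4032, 209701/2016, 68315/448]
rounded: [91, 104, 152]


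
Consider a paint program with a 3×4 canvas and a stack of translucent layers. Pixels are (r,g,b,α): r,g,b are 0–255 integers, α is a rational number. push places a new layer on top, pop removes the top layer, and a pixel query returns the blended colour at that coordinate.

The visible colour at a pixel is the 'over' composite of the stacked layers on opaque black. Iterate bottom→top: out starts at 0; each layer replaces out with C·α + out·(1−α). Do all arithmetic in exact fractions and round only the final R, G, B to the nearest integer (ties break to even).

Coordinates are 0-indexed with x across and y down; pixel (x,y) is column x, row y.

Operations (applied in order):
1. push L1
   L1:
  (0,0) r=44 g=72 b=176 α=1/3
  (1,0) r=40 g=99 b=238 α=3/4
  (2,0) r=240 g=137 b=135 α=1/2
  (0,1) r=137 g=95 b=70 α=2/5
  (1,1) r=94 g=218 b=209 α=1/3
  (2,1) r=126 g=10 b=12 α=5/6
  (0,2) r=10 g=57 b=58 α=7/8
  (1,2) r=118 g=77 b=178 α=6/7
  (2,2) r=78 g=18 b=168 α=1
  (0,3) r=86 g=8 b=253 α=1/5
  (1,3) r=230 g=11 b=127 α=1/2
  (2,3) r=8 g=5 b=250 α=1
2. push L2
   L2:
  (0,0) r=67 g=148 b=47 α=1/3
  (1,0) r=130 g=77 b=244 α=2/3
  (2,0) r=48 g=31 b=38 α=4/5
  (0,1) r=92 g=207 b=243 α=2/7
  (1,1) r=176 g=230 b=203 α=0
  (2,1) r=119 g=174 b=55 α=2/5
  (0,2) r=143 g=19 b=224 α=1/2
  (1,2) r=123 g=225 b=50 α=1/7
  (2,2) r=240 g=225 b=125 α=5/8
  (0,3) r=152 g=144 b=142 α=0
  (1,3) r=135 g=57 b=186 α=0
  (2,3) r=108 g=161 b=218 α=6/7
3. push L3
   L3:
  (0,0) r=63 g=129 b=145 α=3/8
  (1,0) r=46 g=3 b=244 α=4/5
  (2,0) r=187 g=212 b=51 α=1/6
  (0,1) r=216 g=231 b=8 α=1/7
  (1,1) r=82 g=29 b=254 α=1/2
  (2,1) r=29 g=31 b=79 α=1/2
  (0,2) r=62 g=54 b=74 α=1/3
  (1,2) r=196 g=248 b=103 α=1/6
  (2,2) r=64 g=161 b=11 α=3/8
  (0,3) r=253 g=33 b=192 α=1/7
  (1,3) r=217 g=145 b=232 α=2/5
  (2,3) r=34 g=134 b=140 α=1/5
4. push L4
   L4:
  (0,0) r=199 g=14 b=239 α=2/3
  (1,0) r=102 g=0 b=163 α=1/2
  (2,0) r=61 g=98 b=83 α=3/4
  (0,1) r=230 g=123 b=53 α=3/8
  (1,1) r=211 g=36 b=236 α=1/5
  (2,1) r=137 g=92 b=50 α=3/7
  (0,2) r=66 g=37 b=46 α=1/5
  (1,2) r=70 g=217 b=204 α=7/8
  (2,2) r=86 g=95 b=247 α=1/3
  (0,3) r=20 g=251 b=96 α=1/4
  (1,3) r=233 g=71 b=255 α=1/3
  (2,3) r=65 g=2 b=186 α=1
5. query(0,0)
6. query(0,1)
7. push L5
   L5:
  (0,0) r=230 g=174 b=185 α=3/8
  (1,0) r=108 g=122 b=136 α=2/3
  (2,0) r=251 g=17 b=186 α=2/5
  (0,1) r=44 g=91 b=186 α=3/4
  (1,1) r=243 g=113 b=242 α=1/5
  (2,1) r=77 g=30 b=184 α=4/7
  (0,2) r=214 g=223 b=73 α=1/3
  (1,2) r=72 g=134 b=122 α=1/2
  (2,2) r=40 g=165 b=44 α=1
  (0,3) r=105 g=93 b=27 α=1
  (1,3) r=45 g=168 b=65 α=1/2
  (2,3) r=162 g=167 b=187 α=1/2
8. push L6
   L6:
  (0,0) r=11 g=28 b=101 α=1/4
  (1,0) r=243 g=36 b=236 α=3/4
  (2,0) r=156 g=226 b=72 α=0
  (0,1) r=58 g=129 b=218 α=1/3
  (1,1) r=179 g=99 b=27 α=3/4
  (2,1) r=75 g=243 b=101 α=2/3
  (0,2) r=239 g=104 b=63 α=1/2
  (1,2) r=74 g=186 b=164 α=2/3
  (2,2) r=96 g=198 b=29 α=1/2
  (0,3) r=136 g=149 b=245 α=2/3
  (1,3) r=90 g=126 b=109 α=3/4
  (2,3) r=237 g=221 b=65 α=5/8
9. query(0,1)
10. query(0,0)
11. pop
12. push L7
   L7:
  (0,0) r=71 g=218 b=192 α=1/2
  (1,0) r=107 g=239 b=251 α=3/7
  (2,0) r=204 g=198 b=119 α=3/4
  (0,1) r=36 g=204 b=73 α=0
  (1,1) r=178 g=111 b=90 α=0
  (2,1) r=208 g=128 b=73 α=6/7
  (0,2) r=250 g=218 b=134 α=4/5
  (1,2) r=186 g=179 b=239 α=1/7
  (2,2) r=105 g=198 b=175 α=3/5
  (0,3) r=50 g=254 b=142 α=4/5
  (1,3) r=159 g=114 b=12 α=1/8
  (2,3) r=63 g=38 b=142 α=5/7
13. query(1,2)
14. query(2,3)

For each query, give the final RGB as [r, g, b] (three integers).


at x=0,y=0 over L1,L2,L3,L4:
L1 α=1/3: [44/3, 24, 176/3]
L2 α=1/3: [289/9, 196/3, 493/9]
L3 α=3/8: [1573/36, 2141/24, 1595/18]
L4 α=2/3: [15901/108, 2813/72, 10199/54]
= [147, 39, 189]

query (0,1) [L1,L2,L3,L4] — begin 0,0,0
+L1 (α=2/5) → [274/5, 38, 28]
+L2 (α=2/7) → [458/7, 604/7, 626/7]
+L3 (α=1/7) → [4260/49, 5241/49, 3812/49]
+L4 (α=3/8) → [27555/196, 22143/196, 26851/392]
→ [141, 113, 68]

at x=0,y=1 over L1,L2,L3,L4,L5,L6:
L1 α=2/5: [274/5, 38, 28]
L2 α=2/7: [458/7, 604/7, 626/7]
L3 α=1/7: [4260/49, 5241/49, 3812/49]
L4 α=3/8: [27555/196, 22143/196, 26851/392]
L5 α=3/4: [53427/784, 75651/784, 245587/1568]
L6 α=1/3: [76163/1176, 42073/392, 138833/784]
→ [65, 107, 177]

at x=0,y=0 over L1,L2,L3,L4,L5,L6:
+L1 (α=1/3) → [44/3, 24, 176/3]
+L2 (α=1/3) → [289/9, 196/3, 493/9]
+L3 (α=3/8) → [1573/36, 2141/24, 1595/18]
+L4 (α=2/3) → [15901/108, 2813/72, 10199/54]
+L5 (α=3/8) → [154025/864, 51649/576, 80965/432]
+L6 (α=1/4) → [157193/1152, 57025/768, 95509/576]
→ [136, 74, 166]

query (1,2) [L1,L2,L3,L4,L5,L7] — begin 0,0,0
after L1 α=6/7: [708/7, 66, 1068/7]
after L2 α=1/7: [5109/49, 621/7, 6758/49]
after L3 α=1/6: [35149/294, 4841/42, 38837/294]
after L4 α=7/8: [179209/2352, 68639/336, 458669/2352]
after L5 α=1/2: [348553/4704, 113663/672, 745613/4704]
after L7 α=1/7: [494377/5488, 133711/784, 932989/5488]
→ [90, 171, 170]

at x=2,y=3 over L1,L2,L3,L4,L5,L7:
L1 α=1: [8, 5, 250]
L2 α=6/7: [656/7, 971/7, 1558/7]
L3 α=1/5: [2862/35, 4822/35, 7212/35]
L4 α=1: [65, 2, 186]
L5 α=1/2: [227/2, 169/2, 373/2]
L7 α=5/7: [542/7, 359/7, 1083/7]
= [77, 51, 155]


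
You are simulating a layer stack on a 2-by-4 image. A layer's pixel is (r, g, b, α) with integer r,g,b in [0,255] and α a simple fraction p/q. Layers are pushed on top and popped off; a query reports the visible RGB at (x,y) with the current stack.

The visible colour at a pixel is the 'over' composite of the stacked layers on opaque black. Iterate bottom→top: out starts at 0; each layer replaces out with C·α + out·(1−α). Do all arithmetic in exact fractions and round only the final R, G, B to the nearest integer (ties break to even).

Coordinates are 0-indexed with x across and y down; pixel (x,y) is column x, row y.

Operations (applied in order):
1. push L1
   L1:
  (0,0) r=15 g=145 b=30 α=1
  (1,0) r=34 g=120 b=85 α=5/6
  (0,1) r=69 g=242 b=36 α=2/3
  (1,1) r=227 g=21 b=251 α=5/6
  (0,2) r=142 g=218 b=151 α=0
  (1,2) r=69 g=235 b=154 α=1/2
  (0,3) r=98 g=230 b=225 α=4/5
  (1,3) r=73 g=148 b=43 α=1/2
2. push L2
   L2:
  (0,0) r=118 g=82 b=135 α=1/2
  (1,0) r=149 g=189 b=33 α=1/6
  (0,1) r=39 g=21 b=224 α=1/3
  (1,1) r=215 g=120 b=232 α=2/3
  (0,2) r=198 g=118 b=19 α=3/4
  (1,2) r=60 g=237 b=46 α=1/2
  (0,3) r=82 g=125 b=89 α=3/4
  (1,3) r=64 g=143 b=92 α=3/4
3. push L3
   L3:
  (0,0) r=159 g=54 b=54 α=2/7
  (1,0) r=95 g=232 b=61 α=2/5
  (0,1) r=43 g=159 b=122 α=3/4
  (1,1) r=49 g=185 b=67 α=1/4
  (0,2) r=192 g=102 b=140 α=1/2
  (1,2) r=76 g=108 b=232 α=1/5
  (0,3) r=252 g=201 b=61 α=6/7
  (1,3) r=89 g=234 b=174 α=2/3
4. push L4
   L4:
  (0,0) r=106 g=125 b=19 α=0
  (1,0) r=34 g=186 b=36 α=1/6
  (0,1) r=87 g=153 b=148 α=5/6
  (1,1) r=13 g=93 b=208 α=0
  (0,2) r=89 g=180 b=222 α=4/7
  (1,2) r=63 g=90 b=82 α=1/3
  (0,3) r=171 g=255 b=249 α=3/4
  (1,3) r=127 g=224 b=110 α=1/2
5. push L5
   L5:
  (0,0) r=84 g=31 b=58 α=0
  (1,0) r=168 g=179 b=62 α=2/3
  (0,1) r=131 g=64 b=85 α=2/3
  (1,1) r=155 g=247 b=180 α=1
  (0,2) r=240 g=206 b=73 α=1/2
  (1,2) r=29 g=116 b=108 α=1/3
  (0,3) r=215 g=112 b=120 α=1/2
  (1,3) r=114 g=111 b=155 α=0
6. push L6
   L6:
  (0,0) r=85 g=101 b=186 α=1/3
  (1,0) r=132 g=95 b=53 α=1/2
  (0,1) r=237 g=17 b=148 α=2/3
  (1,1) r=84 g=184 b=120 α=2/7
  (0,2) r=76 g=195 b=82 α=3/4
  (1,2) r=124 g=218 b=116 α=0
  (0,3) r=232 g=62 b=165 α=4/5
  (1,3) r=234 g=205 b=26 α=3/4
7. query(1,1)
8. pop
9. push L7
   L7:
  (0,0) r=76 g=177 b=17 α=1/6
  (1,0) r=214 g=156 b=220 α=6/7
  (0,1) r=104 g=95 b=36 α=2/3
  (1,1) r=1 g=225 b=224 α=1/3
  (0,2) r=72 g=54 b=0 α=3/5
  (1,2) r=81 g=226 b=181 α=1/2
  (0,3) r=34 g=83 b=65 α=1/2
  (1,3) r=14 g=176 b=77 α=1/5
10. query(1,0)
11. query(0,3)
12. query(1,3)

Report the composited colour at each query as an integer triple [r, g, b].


query (1,1) [L1,L2,L3,L4,L5,L6] — begin 0,0,0
L1 α=5/6: [1135/6, 35/2, 1255/6]
L2 α=2/3: [3715/18, 515/6, 4039/18]
L3 α=1/4: [4009/24, 885/8, 4441/24]
L4 α=0: [4009/24, 885/8, 4441/24]
L5 α=1: [155, 247, 180]
L6 α=2/7: [943/7, 229, 1140/7]
= [135, 229, 163]

(1,0) stack=L1,L2,L3,L4,L5,L7; from [0,0,0]:
L1 α=5/6: [85/3, 100, 425/6]
L2 α=1/6: [436/9, 689/6, 2323/36]
L3 α=2/5: [1006/15, 1617/10, 3787/60]
L4 α=1/6: [554/9, 663/4, 4219/72]
L5 α=2/3: [3578/27, 2095/12, 13147/216]
L7 α=6/7: [38246/189, 13327/84, 298267/1512]
rounded: [202, 159, 197]

(0,3) stack=L1,L2,L3,L4,L5,L7; from [0,0,0]:
L1 α=4/5: [392/5, 184, 180]
L2 α=3/4: [811/10, 559/4, 447/4]
L3 α=6/7: [15931/70, 769/4, 273/4]
L4 α=3/4: [51841/280, 3829/16, 3261/16]
L5 α=1/2: [112041/560, 5621/32, 5181/32]
L7 α=1/2: [131081/1120, 8277/64, 7261/64]
→ [117, 129, 113]

at x=1,y=3 over L1,L2,L3,L4,L5,L7:
after L1 α=1/2: [73/2, 74, 43/2]
after L2 α=3/4: [457/8, 503/4, 595/8]
after L3 α=2/3: [627/8, 2375/12, 3379/24]
after L4 α=1/2: [1643/16, 5063/24, 6019/48]
after L5 α=0: [1643/16, 5063/24, 6019/48]
after L7 α=1/5: [1699/20, 6119/30, 6943/60]
= [85, 204, 116]
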